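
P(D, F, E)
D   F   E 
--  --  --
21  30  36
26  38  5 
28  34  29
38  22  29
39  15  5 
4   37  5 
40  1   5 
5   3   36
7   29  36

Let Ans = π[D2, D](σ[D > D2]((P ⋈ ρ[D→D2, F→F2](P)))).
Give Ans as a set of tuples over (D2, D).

ρ[D→D2, F→F2]: schema becomes (D2, F2, E); tuples unchanged.
Natural join on E: {(21, 30, 36, 21, 30), (21, 30, 36, 5, 3), (21, 30, 36, 7, 29), (26, 38, 5, 26, 38), (26, 38, 5, 39, 15), (26, 38, 5, 4, 37), (26, 38, 5, 40, 1), (28, 34, 29, 28, 34), (28, 34, 29, 38, 22), (38, 22, 29, 28, 34), (38, 22, 29, 38, 22), (39, 15, 5, 26, 38), (39, 15, 5, 39, 15), (39, 15, 5, 4, 37), (39, 15, 5, 40, 1), (4, 37, 5, 26, 38), (4, 37, 5, 39, 15), (4, 37, 5, 4, 37), (4, 37, 5, 40, 1), (40, 1, 5, 26, 38), (40, 1, 5, 39, 15), (40, 1, 5, 4, 37), (40, 1, 5, 40, 1), (5, 3, 36, 21, 30), (5, 3, 36, 5, 3), (5, 3, 36, 7, 29), (7, 29, 36, 21, 30), (7, 29, 36, 5, 3), (7, 29, 36, 7, 29)}
Selection D > D2: {(21, 30, 36, 5, 3), (21, 30, 36, 7, 29), (26, 38, 5, 4, 37), (38, 22, 29, 28, 34), (39, 15, 5, 26, 38), (39, 15, 5, 4, 37), (40, 1, 5, 26, 38), (40, 1, 5, 39, 15), (40, 1, 5, 4, 37), (7, 29, 36, 5, 3)}
π_{D2, D} gives {(26, 39), (26, 40), (28, 38), (39, 40), (4, 26), (4, 39), (4, 40), (5, 21), (5, 7), (7, 21)}.

{(26, 39), (26, 40), (28, 38), (39, 40), (4, 26), (4, 39), (4, 40), (5, 21), (5, 7), (7, 21)}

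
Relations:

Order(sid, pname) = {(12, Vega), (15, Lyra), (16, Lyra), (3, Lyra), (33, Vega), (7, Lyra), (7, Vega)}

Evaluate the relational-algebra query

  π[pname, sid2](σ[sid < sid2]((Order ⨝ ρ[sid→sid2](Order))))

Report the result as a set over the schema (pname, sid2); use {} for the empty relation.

{(Lyra, 15), (Lyra, 16), (Lyra, 7), (Vega, 12), (Vega, 33)}

ρ[sid→sid2]: schema becomes (sid2, pname); tuples unchanged.
Order ⋈ ρ[sid→sid2](Order) (natural join on pname): {(12, Vega, 12), (12, Vega, 33), (12, Vega, 7), (15, Lyra, 15), (15, Lyra, 16), (15, Lyra, 3), (15, Lyra, 7), (16, Lyra, 15), (16, Lyra, 16), (16, Lyra, 3), (16, Lyra, 7), (3, Lyra, 15), (3, Lyra, 16), (3, Lyra, 3), (3, Lyra, 7), (33, Vega, 12), (33, Vega, 33), (33, Vega, 7), (7, Lyra, 15), (7, Lyra, 16), (7, Lyra, 3), (7, Lyra, 7), (7, Vega, 12), (7, Vega, 33), (7, Vega, 7)}
σ[sid < sid2]: keep tuples satisfying sid < sid2 → {(12, Vega, 33), (15, Lyra, 16), (3, Lyra, 15), (3, Lyra, 16), (3, Lyra, 7), (7, Lyra, 15), (7, Lyra, 16), (7, Vega, 12), (7, Vega, 33)}
Projecting to pname, sid2 (4 duplicate(s) eliminated): {(Lyra, 15), (Lyra, 16), (Lyra, 7), (Vega, 12), (Vega, 33)}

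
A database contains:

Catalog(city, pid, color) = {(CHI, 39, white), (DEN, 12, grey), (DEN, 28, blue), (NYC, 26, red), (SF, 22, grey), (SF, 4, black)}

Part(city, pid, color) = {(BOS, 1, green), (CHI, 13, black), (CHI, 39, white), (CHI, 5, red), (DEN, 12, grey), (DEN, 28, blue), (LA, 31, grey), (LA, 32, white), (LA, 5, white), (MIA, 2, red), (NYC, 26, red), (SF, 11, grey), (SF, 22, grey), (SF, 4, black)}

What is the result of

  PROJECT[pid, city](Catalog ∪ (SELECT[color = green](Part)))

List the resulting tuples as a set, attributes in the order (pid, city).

{(1, BOS), (12, DEN), (22, SF), (26, NYC), (28, DEN), (39, CHI), (4, SF)}

σ[color = green]: keep tuples satisfying color = green → {(BOS, 1, green)}
Union: {(CHI, 39, white), (DEN, 12, grey), (DEN, 28, blue), (NYC, 26, red), (SF, 22, grey), (SF, 4, black)} with {(BOS, 1, green)} → {(BOS, 1, green), (CHI, 39, white), (DEN, 12, grey), (DEN, 28, blue), (NYC, 26, red), (SF, 22, grey), (SF, 4, black)}
π_{pid, city} gives {(1, BOS), (12, DEN), (22, SF), (26, NYC), (28, DEN), (39, CHI), (4, SF)}.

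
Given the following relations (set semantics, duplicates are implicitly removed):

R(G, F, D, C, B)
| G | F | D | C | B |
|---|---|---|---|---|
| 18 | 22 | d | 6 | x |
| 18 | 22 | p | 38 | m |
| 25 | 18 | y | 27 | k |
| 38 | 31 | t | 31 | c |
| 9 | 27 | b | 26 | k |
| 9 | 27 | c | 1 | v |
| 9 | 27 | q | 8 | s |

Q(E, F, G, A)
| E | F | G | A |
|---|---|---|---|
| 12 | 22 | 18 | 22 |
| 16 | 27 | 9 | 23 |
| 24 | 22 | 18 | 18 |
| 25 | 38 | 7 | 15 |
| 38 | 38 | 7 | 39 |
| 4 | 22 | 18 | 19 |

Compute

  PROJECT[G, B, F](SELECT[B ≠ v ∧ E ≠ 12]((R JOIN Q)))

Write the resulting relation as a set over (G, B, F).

{(18, m, 22), (18, x, 22), (9, k, 27), (9, s, 27)}

Natural join on G, F: {(18, 22, d, 6, x, 12, 22), (18, 22, d, 6, x, 24, 18), (18, 22, d, 6, x, 4, 19), (18, 22, p, 38, m, 12, 22), (18, 22, p, 38, m, 24, 18), (18, 22, p, 38, m, 4, 19), (9, 27, b, 26, k, 16, 23), (9, 27, c, 1, v, 16, 23), (9, 27, q, 8, s, 16, 23)}
σ[B ≠ v ∧ E ≠ 12]: keep tuples satisfying B ≠ v ∧ E ≠ 12 → {(18, 22, d, 6, x, 24, 18), (18, 22, d, 6, x, 4, 19), (18, 22, p, 38, m, 24, 18), (18, 22, p, 38, m, 4, 19), (9, 27, b, 26, k, 16, 23), (9, 27, q, 8, s, 16, 23)}
Projecting to G, B, F (2 duplicate(s) eliminated): {(18, m, 22), (18, x, 22), (9, k, 27), (9, s, 27)}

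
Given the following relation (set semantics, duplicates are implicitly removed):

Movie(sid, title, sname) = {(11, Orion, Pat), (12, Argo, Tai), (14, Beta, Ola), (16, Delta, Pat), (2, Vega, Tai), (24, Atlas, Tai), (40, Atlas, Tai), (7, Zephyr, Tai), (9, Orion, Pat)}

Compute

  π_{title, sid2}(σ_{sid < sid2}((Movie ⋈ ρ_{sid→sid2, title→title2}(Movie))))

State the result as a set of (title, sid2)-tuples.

{(Argo, 24), (Argo, 40), (Atlas, 40), (Orion, 11), (Orion, 16), (Vega, 12), (Vega, 24), (Vega, 40), (Vega, 7), (Zephyr, 12), (Zephyr, 24), (Zephyr, 40)}

ρ[sid→sid2, title→title2]: schema becomes (sid2, title2, sname); tuples unchanged.
Natural join on sname: {(11, Orion, Pat, 11, Orion), (11, Orion, Pat, 16, Delta), (11, Orion, Pat, 9, Orion), (12, Argo, Tai, 12, Argo), (12, Argo, Tai, 2, Vega), (12, Argo, Tai, 24, Atlas), (12, Argo, Tai, 40, Atlas), (12, Argo, Tai, 7, Zephyr), (14, Beta, Ola, 14, Beta), (16, Delta, Pat, 11, Orion), (16, Delta, Pat, 16, Delta), (16, Delta, Pat, 9, Orion), (2, Vega, Tai, 12, Argo), (2, Vega, Tai, 2, Vega), (2, Vega, Tai, 24, Atlas), (2, Vega, Tai, 40, Atlas), (2, Vega, Tai, 7, Zephyr), (24, Atlas, Tai, 12, Argo), (24, Atlas, Tai, 2, Vega), (24, Atlas, Tai, 24, Atlas), (24, Atlas, Tai, 40, Atlas), (24, Atlas, Tai, 7, Zephyr), (40, Atlas, Tai, 12, Argo), (40, Atlas, Tai, 2, Vega), (40, Atlas, Tai, 24, Atlas), (40, Atlas, Tai, 40, Atlas), (40, Atlas, Tai, 7, Zephyr), (7, Zephyr, Tai, 12, Argo), (7, Zephyr, Tai, 2, Vega), (7, Zephyr, Tai, 24, Atlas), (7, Zephyr, Tai, 40, Atlas), (7, Zephyr, Tai, 7, Zephyr), (9, Orion, Pat, 11, Orion), (9, Orion, Pat, 16, Delta), (9, Orion, Pat, 9, Orion)}
Apply σ_{sid < sid2}; surviving tuples: {(11, Orion, Pat, 16, Delta), (12, Argo, Tai, 24, Atlas), (12, Argo, Tai, 40, Atlas), (2, Vega, Tai, 12, Argo), (2, Vega, Tai, 24, Atlas), (2, Vega, Tai, 40, Atlas), (2, Vega, Tai, 7, Zephyr), (24, Atlas, Tai, 40, Atlas), (7, Zephyr, Tai, 12, Argo), (7, Zephyr, Tai, 24, Atlas), (7, Zephyr, Tai, 40, Atlas), (9, Orion, Pat, 11, Orion), (9, Orion, Pat, 16, Delta)}
π_{title, sid2} gives {(Argo, 24), (Argo, 40), (Atlas, 40), (Orion, 11), (Orion, 16), (Vega, 12), (Vega, 24), (Vega, 40), (Vega, 7), (Zephyr, 12), (Zephyr, 24), (Zephyr, 40)} (1 duplicate(s) eliminated).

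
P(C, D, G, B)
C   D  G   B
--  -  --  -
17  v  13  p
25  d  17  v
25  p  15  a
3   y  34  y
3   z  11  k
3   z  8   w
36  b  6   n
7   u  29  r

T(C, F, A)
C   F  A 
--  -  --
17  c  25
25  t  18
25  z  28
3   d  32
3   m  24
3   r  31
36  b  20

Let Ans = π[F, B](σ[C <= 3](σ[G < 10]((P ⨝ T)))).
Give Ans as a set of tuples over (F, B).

{(d, w), (m, w), (r, w)}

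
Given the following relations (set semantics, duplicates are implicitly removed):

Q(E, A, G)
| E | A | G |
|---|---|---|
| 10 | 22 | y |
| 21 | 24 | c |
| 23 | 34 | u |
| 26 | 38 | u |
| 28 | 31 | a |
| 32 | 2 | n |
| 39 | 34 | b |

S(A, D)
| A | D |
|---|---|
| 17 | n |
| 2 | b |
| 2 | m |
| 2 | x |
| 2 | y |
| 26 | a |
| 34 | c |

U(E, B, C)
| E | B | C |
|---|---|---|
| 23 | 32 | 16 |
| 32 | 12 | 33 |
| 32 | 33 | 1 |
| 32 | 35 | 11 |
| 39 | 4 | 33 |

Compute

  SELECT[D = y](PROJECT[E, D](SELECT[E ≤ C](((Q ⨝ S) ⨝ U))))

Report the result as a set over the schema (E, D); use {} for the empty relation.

{(32, y)}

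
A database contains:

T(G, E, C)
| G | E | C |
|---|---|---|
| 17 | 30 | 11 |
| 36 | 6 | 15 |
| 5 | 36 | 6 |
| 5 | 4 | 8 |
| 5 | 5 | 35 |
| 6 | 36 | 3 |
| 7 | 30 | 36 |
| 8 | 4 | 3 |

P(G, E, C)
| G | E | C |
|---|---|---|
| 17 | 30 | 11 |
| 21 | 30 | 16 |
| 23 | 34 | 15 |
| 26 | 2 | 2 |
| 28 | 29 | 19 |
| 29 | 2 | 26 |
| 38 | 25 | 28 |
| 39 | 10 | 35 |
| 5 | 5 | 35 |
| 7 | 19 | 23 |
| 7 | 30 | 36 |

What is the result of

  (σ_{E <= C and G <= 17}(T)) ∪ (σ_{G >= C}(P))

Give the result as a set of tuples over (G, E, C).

Selection E <= C and G <= 17: {(5, 4, 8), (5, 5, 35), (7, 30, 36)}
Selection G >= C: {(17, 30, 11), (21, 30, 16), (23, 34, 15), (26, 2, 2), (28, 29, 19), (29, 2, 26), (38, 25, 28), (39, 10, 35)}
Union: {(5, 4, 8), (5, 5, 35), (7, 30, 36)} with {(17, 30, 11), (21, 30, 16), (23, 34, 15), (26, 2, 2), (28, 29, 19), (29, 2, 26), (38, 25, 28), (39, 10, 35)} → {(17, 30, 11), (21, 30, 16), (23, 34, 15), (26, 2, 2), (28, 29, 19), (29, 2, 26), (38, 25, 28), (39, 10, 35), (5, 4, 8), (5, 5, 35), (7, 30, 36)}

{(17, 30, 11), (21, 30, 16), (23, 34, 15), (26, 2, 2), (28, 29, 19), (29, 2, 26), (38, 25, 28), (39, 10, 35), (5, 4, 8), (5, 5, 35), (7, 30, 36)}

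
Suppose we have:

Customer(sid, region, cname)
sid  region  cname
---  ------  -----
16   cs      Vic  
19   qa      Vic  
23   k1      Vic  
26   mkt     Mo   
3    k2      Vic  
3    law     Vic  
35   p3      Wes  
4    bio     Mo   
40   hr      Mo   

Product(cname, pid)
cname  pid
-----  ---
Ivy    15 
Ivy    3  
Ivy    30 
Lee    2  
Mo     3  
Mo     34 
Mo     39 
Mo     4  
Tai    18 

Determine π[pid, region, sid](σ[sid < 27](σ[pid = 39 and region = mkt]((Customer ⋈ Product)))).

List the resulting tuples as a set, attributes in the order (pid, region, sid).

Joining Customer and Product on cname yields {(26, mkt, Mo, 3), (26, mkt, Mo, 34), (26, mkt, Mo, 39), (26, mkt, Mo, 4), (4, bio, Mo, 3), (4, bio, Mo, 34), (4, bio, Mo, 39), (4, bio, Mo, 4), (40, hr, Mo, 3), (40, hr, Mo, 34), (40, hr, Mo, 39), (40, hr, Mo, 4)}.
Apply σ_{pid = 39 and region = mkt}; surviving tuples: {(26, mkt, Mo, 39)}
Apply σ_{sid < 27}; surviving tuples: {(26, mkt, Mo, 39)}
π_{pid, region, sid} gives {(39, mkt, 26)}.

{(39, mkt, 26)}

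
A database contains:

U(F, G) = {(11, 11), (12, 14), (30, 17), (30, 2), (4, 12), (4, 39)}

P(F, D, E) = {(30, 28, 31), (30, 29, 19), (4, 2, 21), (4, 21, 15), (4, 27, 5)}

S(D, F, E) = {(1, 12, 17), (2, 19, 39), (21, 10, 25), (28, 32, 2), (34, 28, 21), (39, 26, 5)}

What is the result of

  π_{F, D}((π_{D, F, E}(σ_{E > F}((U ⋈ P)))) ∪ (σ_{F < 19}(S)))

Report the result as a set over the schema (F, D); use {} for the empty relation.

U ⋈ P (natural join on F): {(30, 17, 28, 31), (30, 17, 29, 19), (30, 2, 28, 31), (30, 2, 29, 19), (4, 12, 2, 21), (4, 12, 21, 15), (4, 12, 27, 5), (4, 39, 2, 21), (4, 39, 21, 15), (4, 39, 27, 5)}
Apply σ_{E > F}; surviving tuples: {(30, 17, 28, 31), (30, 2, 28, 31), (4, 12, 2, 21), (4, 12, 21, 15), (4, 12, 27, 5), (4, 39, 2, 21), (4, 39, 21, 15), (4, 39, 27, 5)}
π_{D, F, E} gives {(2, 4, 21), (21, 4, 15), (27, 4, 5), (28, 30, 31)} (4 duplicate(s) eliminated).
Apply σ_{F < 19}; surviving tuples: {(1, 12, 17), (21, 10, 25)}
Taking the union: {(1, 12, 17), (2, 4, 21), (21, 10, 25), (21, 4, 15), (27, 4, 5), (28, 30, 31)}
π_{F, D} gives {(10, 21), (12, 1), (30, 28), (4, 2), (4, 21), (4, 27)}.

{(10, 21), (12, 1), (30, 28), (4, 2), (4, 21), (4, 27)}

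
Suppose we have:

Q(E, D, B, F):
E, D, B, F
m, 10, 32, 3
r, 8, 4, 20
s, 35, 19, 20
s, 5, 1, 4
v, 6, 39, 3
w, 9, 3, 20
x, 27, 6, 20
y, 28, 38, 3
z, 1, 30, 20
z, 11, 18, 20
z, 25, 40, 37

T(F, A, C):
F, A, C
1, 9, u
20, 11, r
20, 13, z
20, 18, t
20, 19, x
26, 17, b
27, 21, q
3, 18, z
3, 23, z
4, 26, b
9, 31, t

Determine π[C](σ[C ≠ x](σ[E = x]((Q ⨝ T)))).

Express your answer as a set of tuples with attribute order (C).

{r, t, z}

Joining Q and T on F yields {(m, 10, 32, 3, 18, z), (m, 10, 32, 3, 23, z), (r, 8, 4, 20, 11, r), (r, 8, 4, 20, 13, z), (r, 8, 4, 20, 18, t), (r, 8, 4, 20, 19, x), (s, 35, 19, 20, 11, r), (s, 35, 19, 20, 13, z), (s, 35, 19, 20, 18, t), (s, 35, 19, 20, 19, x), (s, 5, 1, 4, 26, b), (v, 6, 39, 3, 18, z), (v, 6, 39, 3, 23, z), (w, 9, 3, 20, 11, r), (w, 9, 3, 20, 13, z), (w, 9, 3, 20, 18, t), (w, 9, 3, 20, 19, x), (x, 27, 6, 20, 11, r), (x, 27, 6, 20, 13, z), (x, 27, 6, 20, 18, t), (x, 27, 6, 20, 19, x), (y, 28, 38, 3, 18, z), (y, 28, 38, 3, 23, z), (z, 1, 30, 20, 11, r), (z, 1, 30, 20, 13, z), (z, 1, 30, 20, 18, t), (z, 1, 30, 20, 19, x), (z, 11, 18, 20, 11, r), (z, 11, 18, 20, 13, z), (z, 11, 18, 20, 18, t), (z, 11, 18, 20, 19, x)}.
Selection E = x: {(x, 27, 6, 20, 11, r), (x, 27, 6, 20, 13, z), (x, 27, 6, 20, 18, t), (x, 27, 6, 20, 19, x)}
Selection C ≠ x: {(x, 27, 6, 20, 11, r), (x, 27, 6, 20, 13, z), (x, 27, 6, 20, 18, t)}
π[C]: project onto (C) → {r, t, z}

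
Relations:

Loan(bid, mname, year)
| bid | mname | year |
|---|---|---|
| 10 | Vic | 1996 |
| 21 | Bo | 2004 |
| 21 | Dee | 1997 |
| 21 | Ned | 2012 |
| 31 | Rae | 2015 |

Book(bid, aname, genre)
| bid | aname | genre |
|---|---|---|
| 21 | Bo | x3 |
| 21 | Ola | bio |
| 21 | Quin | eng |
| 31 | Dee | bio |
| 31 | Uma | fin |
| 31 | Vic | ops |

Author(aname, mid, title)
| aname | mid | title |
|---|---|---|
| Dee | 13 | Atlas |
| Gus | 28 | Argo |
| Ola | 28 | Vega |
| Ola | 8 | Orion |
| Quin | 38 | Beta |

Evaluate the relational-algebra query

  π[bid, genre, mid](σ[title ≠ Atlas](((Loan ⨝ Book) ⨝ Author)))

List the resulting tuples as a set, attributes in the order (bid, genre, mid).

{(21, bio, 28), (21, bio, 8), (21, eng, 38)}

Natural join on bid: {(21, Bo, 2004, Bo, x3), (21, Bo, 2004, Ola, bio), (21, Bo, 2004, Quin, eng), (21, Dee, 1997, Bo, x3), (21, Dee, 1997, Ola, bio), (21, Dee, 1997, Quin, eng), (21, Ned, 2012, Bo, x3), (21, Ned, 2012, Ola, bio), (21, Ned, 2012, Quin, eng), (31, Rae, 2015, Dee, bio), (31, Rae, 2015, Uma, fin), (31, Rae, 2015, Vic, ops)}
Natural join on aname: {(21, Bo, 2004, Ola, bio, 28, Vega), (21, Bo, 2004, Ola, bio, 8, Orion), (21, Bo, 2004, Quin, eng, 38, Beta), (21, Dee, 1997, Ola, bio, 28, Vega), (21, Dee, 1997, Ola, bio, 8, Orion), (21, Dee, 1997, Quin, eng, 38, Beta), (21, Ned, 2012, Ola, bio, 28, Vega), (21, Ned, 2012, Ola, bio, 8, Orion), (21, Ned, 2012, Quin, eng, 38, Beta), (31, Rae, 2015, Dee, bio, 13, Atlas)}
Apply σ_{title ≠ Atlas}; surviving tuples: {(21, Bo, 2004, Ola, bio, 28, Vega), (21, Bo, 2004, Ola, bio, 8, Orion), (21, Bo, 2004, Quin, eng, 38, Beta), (21, Dee, 1997, Ola, bio, 28, Vega), (21, Dee, 1997, Ola, bio, 8, Orion), (21, Dee, 1997, Quin, eng, 38, Beta), (21, Ned, 2012, Ola, bio, 28, Vega), (21, Ned, 2012, Ola, bio, 8, Orion), (21, Ned, 2012, Quin, eng, 38, Beta)}
π_{bid, genre, mid} gives {(21, bio, 28), (21, bio, 8), (21, eng, 38)} (6 duplicate(s) eliminated).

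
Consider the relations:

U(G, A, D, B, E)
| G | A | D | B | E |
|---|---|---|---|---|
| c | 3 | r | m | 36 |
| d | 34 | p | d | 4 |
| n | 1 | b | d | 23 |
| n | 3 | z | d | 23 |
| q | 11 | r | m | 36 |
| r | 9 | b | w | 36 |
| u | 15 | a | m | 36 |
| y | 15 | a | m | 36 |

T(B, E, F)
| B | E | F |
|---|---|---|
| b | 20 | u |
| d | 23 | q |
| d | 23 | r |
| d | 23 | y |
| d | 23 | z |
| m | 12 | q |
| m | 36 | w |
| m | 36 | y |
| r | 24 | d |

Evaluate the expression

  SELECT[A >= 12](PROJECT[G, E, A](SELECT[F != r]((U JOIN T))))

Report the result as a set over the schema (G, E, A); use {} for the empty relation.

{(u, 36, 15), (y, 36, 15)}

Joining U and T on B, E yields {(c, 3, r, m, 36, w), (c, 3, r, m, 36, y), (n, 1, b, d, 23, q), (n, 1, b, d, 23, r), (n, 1, b, d, 23, y), (n, 1, b, d, 23, z), (n, 3, z, d, 23, q), (n, 3, z, d, 23, r), (n, 3, z, d, 23, y), (n, 3, z, d, 23, z), (q, 11, r, m, 36, w), (q, 11, r, m, 36, y), (u, 15, a, m, 36, w), (u, 15, a, m, 36, y), (y, 15, a, m, 36, w), (y, 15, a, m, 36, y)}.
Apply σ_{F != r}; surviving tuples: {(c, 3, r, m, 36, w), (c, 3, r, m, 36, y), (n, 1, b, d, 23, q), (n, 1, b, d, 23, y), (n, 1, b, d, 23, z), (n, 3, z, d, 23, q), (n, 3, z, d, 23, y), (n, 3, z, d, 23, z), (q, 11, r, m, 36, w), (q, 11, r, m, 36, y), (u, 15, a, m, 36, w), (u, 15, a, m, 36, y), (y, 15, a, m, 36, w), (y, 15, a, m, 36, y)}
Projecting to G, E, A (8 duplicate(s) eliminated): {(c, 36, 3), (n, 23, 1), (n, 23, 3), (q, 36, 11), (u, 36, 15), (y, 36, 15)}
Apply σ_{A >= 12}; surviving tuples: {(u, 36, 15), (y, 36, 15)}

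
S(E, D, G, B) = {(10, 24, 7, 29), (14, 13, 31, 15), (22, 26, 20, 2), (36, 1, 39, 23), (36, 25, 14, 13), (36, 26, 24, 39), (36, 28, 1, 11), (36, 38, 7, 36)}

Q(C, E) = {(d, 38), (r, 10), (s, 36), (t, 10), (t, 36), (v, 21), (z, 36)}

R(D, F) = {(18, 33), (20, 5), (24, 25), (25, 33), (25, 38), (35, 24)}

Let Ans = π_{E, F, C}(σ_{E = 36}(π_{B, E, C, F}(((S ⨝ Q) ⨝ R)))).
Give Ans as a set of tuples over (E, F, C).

{(36, 33, s), (36, 33, t), (36, 33, z), (36, 38, s), (36, 38, t), (36, 38, z)}

S ⋈ Q (natural join on E): {(10, 24, 7, 29, r), (10, 24, 7, 29, t), (36, 1, 39, 23, s), (36, 1, 39, 23, t), (36, 1, 39, 23, z), (36, 25, 14, 13, s), (36, 25, 14, 13, t), (36, 25, 14, 13, z), (36, 26, 24, 39, s), (36, 26, 24, 39, t), (36, 26, 24, 39, z), (36, 28, 1, 11, s), (36, 28, 1, 11, t), (36, 28, 1, 11, z), (36, 38, 7, 36, s), (36, 38, 7, 36, t), (36, 38, 7, 36, z)}
(S ⨝ Q) ⋈ R (natural join on D): {(10, 24, 7, 29, r, 25), (10, 24, 7, 29, t, 25), (36, 25, 14, 13, s, 33), (36, 25, 14, 13, s, 38), (36, 25, 14, 13, t, 33), (36, 25, 14, 13, t, 38), (36, 25, 14, 13, z, 33), (36, 25, 14, 13, z, 38)}
Projecting to B, E, C, F: {(13, 36, s, 33), (13, 36, s, 38), (13, 36, t, 33), (13, 36, t, 38), (13, 36, z, 33), (13, 36, z, 38), (29, 10, r, 25), (29, 10, t, 25)}
Apply σ_{E = 36}; surviving tuples: {(13, 36, s, 33), (13, 36, s, 38), (13, 36, t, 33), (13, 36, t, 38), (13, 36, z, 33), (13, 36, z, 38)}
Projecting to E, F, C: {(36, 33, s), (36, 33, t), (36, 33, z), (36, 38, s), (36, 38, t), (36, 38, z)}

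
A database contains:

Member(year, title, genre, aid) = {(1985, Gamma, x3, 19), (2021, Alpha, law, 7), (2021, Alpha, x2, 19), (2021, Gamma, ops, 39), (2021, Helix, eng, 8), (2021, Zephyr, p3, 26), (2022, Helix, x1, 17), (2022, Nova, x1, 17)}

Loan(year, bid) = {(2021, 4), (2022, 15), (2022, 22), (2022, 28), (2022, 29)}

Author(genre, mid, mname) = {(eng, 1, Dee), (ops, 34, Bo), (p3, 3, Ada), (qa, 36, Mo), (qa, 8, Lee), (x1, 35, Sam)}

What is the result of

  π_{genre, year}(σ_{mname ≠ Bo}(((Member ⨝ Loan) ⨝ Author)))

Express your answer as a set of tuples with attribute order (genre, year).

{(eng, 2021), (p3, 2021), (x1, 2022)}

Member ⋈ Loan (natural join on year): {(2021, Alpha, law, 7, 4), (2021, Alpha, x2, 19, 4), (2021, Gamma, ops, 39, 4), (2021, Helix, eng, 8, 4), (2021, Zephyr, p3, 26, 4), (2022, Helix, x1, 17, 15), (2022, Helix, x1, 17, 22), (2022, Helix, x1, 17, 28), (2022, Helix, x1, 17, 29), (2022, Nova, x1, 17, 15), (2022, Nova, x1, 17, 22), (2022, Nova, x1, 17, 28), (2022, Nova, x1, 17, 29)}
(Member ⨝ Loan) ⋈ Author (natural join on genre): {(2021, Gamma, ops, 39, 4, 34, Bo), (2021, Helix, eng, 8, 4, 1, Dee), (2021, Zephyr, p3, 26, 4, 3, Ada), (2022, Helix, x1, 17, 15, 35, Sam), (2022, Helix, x1, 17, 22, 35, Sam), (2022, Helix, x1, 17, 28, 35, Sam), (2022, Helix, x1, 17, 29, 35, Sam), (2022, Nova, x1, 17, 15, 35, Sam), (2022, Nova, x1, 17, 22, 35, Sam), (2022, Nova, x1, 17, 28, 35, Sam), (2022, Nova, x1, 17, 29, 35, Sam)}
Selection mname ≠ Bo: {(2021, Helix, eng, 8, 4, 1, Dee), (2021, Zephyr, p3, 26, 4, 3, Ada), (2022, Helix, x1, 17, 15, 35, Sam), (2022, Helix, x1, 17, 22, 35, Sam), (2022, Helix, x1, 17, 28, 35, Sam), (2022, Helix, x1, 17, 29, 35, Sam), (2022, Nova, x1, 17, 15, 35, Sam), (2022, Nova, x1, 17, 22, 35, Sam), (2022, Nova, x1, 17, 28, 35, Sam), (2022, Nova, x1, 17, 29, 35, Sam)}
Projecting to genre, year (7 duplicate(s) eliminated): {(eng, 2021), (p3, 2021), (x1, 2022)}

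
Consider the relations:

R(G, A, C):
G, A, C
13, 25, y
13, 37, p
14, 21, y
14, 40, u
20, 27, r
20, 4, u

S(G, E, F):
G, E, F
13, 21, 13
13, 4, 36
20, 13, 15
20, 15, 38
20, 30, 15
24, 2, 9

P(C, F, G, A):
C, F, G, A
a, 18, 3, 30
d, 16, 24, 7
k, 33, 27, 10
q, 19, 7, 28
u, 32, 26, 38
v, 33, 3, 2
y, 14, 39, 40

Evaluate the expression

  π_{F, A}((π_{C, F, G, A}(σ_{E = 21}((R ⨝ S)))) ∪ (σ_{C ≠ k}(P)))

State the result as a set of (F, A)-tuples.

Joining R and S on G yields {(13, 25, y, 21, 13), (13, 25, y, 4, 36), (13, 37, p, 21, 13), (13, 37, p, 4, 36), (20, 27, r, 13, 15), (20, 27, r, 15, 38), (20, 27, r, 30, 15), (20, 4, u, 13, 15), (20, 4, u, 15, 38), (20, 4, u, 30, 15)}.
Filtering on E = 21 leaves {(13, 25, y, 21, 13), (13, 37, p, 21, 13)}.
π[C, F, G, A]: project onto (C, F, G, A) → {(p, 13, 13, 37), (y, 13, 13, 25)}
Filtering on C ≠ k leaves {(a, 18, 3, 30), (d, 16, 24, 7), (q, 19, 7, 28), (u, 32, 26, 38), (v, 33, 3, 2), (y, 14, 39, 40)}.
Taking the union: {(a, 18, 3, 30), (d, 16, 24, 7), (p, 13, 13, 37), (q, 19, 7, 28), (u, 32, 26, 38), (v, 33, 3, 2), (y, 13, 13, 25), (y, 14, 39, 40)}
π[F, A]: project onto (F, A) → {(13, 25), (13, 37), (14, 40), (16, 7), (18, 30), (19, 28), (32, 38), (33, 2)}

{(13, 25), (13, 37), (14, 40), (16, 7), (18, 30), (19, 28), (32, 38), (33, 2)}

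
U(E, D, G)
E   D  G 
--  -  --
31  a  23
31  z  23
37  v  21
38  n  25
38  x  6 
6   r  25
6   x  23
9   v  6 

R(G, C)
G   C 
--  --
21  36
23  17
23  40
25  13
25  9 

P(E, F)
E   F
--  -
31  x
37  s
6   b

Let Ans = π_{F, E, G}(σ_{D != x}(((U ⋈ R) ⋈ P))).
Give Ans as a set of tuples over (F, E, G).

{(b, 6, 25), (s, 37, 21), (x, 31, 23)}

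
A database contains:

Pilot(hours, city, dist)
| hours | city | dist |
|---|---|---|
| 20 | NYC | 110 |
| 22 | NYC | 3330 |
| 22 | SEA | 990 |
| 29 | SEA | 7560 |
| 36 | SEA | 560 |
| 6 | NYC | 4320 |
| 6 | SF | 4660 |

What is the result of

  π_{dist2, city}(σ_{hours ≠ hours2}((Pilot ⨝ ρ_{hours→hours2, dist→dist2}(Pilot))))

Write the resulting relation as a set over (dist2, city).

ρ[hours→hours2, dist→dist2]: schema becomes (hours2, city, dist2); tuples unchanged.
Pilot ⋈ ρ_{hours→hours2, dist→dist2}(Pilot) (natural join on city): {(20, NYC, 110, 20, 110), (20, NYC, 110, 22, 3330), (20, NYC, 110, 6, 4320), (22, NYC, 3330, 20, 110), (22, NYC, 3330, 22, 3330), (22, NYC, 3330, 6, 4320), (22, SEA, 990, 22, 990), (22, SEA, 990, 29, 7560), (22, SEA, 990, 36, 560), (29, SEA, 7560, 22, 990), (29, SEA, 7560, 29, 7560), (29, SEA, 7560, 36, 560), (36, SEA, 560, 22, 990), (36, SEA, 560, 29, 7560), (36, SEA, 560, 36, 560), (6, NYC, 4320, 20, 110), (6, NYC, 4320, 22, 3330), (6, NYC, 4320, 6, 4320), (6, SF, 4660, 6, 4660)}
σ[hours ≠ hours2]: keep tuples satisfying hours ≠ hours2 → {(20, NYC, 110, 22, 3330), (20, NYC, 110, 6, 4320), (22, NYC, 3330, 20, 110), (22, NYC, 3330, 6, 4320), (22, SEA, 990, 29, 7560), (22, SEA, 990, 36, 560), (29, SEA, 7560, 22, 990), (29, SEA, 7560, 36, 560), (36, SEA, 560, 22, 990), (36, SEA, 560, 29, 7560), (6, NYC, 4320, 20, 110), (6, NYC, 4320, 22, 3330)}
Projecting to dist2, city (6 duplicate(s) eliminated): {(110, NYC), (3330, NYC), (4320, NYC), (560, SEA), (7560, SEA), (990, SEA)}

{(110, NYC), (3330, NYC), (4320, NYC), (560, SEA), (7560, SEA), (990, SEA)}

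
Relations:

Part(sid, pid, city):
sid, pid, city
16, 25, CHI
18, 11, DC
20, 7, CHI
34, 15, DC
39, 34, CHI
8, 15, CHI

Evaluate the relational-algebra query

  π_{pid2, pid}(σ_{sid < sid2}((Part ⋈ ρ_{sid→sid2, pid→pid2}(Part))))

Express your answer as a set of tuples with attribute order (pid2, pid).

{(15, 11), (25, 15), (34, 15), (34, 25), (34, 7), (7, 15), (7, 25)}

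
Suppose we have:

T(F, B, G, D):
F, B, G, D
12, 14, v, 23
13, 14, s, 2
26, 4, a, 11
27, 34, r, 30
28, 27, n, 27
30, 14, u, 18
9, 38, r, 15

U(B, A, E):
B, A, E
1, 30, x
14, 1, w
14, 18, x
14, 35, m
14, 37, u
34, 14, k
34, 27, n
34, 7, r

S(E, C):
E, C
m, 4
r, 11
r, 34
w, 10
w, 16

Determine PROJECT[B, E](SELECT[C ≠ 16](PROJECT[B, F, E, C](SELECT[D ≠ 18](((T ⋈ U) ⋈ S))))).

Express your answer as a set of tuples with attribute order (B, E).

{(14, m), (14, w), (34, r)}

T ⋈ U (natural join on B): {(12, 14, v, 23, 1, w), (12, 14, v, 23, 18, x), (12, 14, v, 23, 35, m), (12, 14, v, 23, 37, u), (13, 14, s, 2, 1, w), (13, 14, s, 2, 18, x), (13, 14, s, 2, 35, m), (13, 14, s, 2, 37, u), (27, 34, r, 30, 14, k), (27, 34, r, 30, 27, n), (27, 34, r, 30, 7, r), (30, 14, u, 18, 1, w), (30, 14, u, 18, 18, x), (30, 14, u, 18, 35, m), (30, 14, u, 18, 37, u)}
(T ⋈ U) ⋈ S (natural join on E): {(12, 14, v, 23, 1, w, 10), (12, 14, v, 23, 1, w, 16), (12, 14, v, 23, 35, m, 4), (13, 14, s, 2, 1, w, 10), (13, 14, s, 2, 1, w, 16), (13, 14, s, 2, 35, m, 4), (27, 34, r, 30, 7, r, 11), (27, 34, r, 30, 7, r, 34), (30, 14, u, 18, 1, w, 10), (30, 14, u, 18, 1, w, 16), (30, 14, u, 18, 35, m, 4)}
Apply σ_{D ≠ 18}; surviving tuples: {(12, 14, v, 23, 1, w, 10), (12, 14, v, 23, 1, w, 16), (12, 14, v, 23, 35, m, 4), (13, 14, s, 2, 1, w, 10), (13, 14, s, 2, 1, w, 16), (13, 14, s, 2, 35, m, 4), (27, 34, r, 30, 7, r, 11), (27, 34, r, 30, 7, r, 34)}
π[B, F, E, C]: project onto (B, F, E, C) → {(14, 12, m, 4), (14, 12, w, 10), (14, 12, w, 16), (14, 13, m, 4), (14, 13, w, 10), (14, 13, w, 16), (34, 27, r, 11), (34, 27, r, 34)}
Apply σ_{C ≠ 16}; surviving tuples: {(14, 12, m, 4), (14, 12, w, 10), (14, 13, m, 4), (14, 13, w, 10), (34, 27, r, 11), (34, 27, r, 34)}
π[B, E]: project onto (B, E) (3 duplicate(s) eliminated) → {(14, m), (14, w), (34, r)}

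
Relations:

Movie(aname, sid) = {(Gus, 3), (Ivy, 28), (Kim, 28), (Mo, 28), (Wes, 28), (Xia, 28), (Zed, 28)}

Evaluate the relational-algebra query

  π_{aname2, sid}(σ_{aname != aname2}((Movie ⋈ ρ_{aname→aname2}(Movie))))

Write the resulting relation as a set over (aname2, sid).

{(Ivy, 28), (Kim, 28), (Mo, 28), (Wes, 28), (Xia, 28), (Zed, 28)}

ρ[aname→aname2]: schema becomes (aname2, sid); tuples unchanged.
Natural join on sid: {(Gus, 3, Gus), (Ivy, 28, Ivy), (Ivy, 28, Kim), (Ivy, 28, Mo), (Ivy, 28, Wes), (Ivy, 28, Xia), (Ivy, 28, Zed), (Kim, 28, Ivy), (Kim, 28, Kim), (Kim, 28, Mo), (Kim, 28, Wes), (Kim, 28, Xia), (Kim, 28, Zed), (Mo, 28, Ivy), (Mo, 28, Kim), (Mo, 28, Mo), (Mo, 28, Wes), (Mo, 28, Xia), (Mo, 28, Zed), (Wes, 28, Ivy), (Wes, 28, Kim), (Wes, 28, Mo), (Wes, 28, Wes), (Wes, 28, Xia), (Wes, 28, Zed), (Xia, 28, Ivy), (Xia, 28, Kim), (Xia, 28, Mo), (Xia, 28, Wes), (Xia, 28, Xia), (Xia, 28, Zed), (Zed, 28, Ivy), (Zed, 28, Kim), (Zed, 28, Mo), (Zed, 28, Wes), (Zed, 28, Xia), (Zed, 28, Zed)}
Filtering on aname != aname2 leaves {(Ivy, 28, Kim), (Ivy, 28, Mo), (Ivy, 28, Wes), (Ivy, 28, Xia), (Ivy, 28, Zed), (Kim, 28, Ivy), (Kim, 28, Mo), (Kim, 28, Wes), (Kim, 28, Xia), (Kim, 28, Zed), (Mo, 28, Ivy), (Mo, 28, Kim), (Mo, 28, Wes), (Mo, 28, Xia), (Mo, 28, Zed), (Wes, 28, Ivy), (Wes, 28, Kim), (Wes, 28, Mo), (Wes, 28, Xia), (Wes, 28, Zed), (Xia, 28, Ivy), (Xia, 28, Kim), (Xia, 28, Mo), (Xia, 28, Wes), (Xia, 28, Zed), (Zed, 28, Ivy), (Zed, 28, Kim), (Zed, 28, Mo), (Zed, 28, Wes), (Zed, 28, Xia)}.
Keep only column(s) aname2, sid (24 duplicate(s) eliminated): {(Ivy, 28), (Kim, 28), (Mo, 28), (Wes, 28), (Xia, 28), (Zed, 28)}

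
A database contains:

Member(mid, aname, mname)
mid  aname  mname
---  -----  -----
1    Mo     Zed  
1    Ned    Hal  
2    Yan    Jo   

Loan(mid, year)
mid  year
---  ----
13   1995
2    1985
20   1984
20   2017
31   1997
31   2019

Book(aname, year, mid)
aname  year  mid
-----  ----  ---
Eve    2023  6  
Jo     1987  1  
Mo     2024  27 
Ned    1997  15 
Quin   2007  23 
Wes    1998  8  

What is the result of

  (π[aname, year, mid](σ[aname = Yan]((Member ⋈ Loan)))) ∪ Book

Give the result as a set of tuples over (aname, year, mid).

Natural join on mid: {(2, Yan, Jo, 1985)}
Filtering on aname = Yan leaves {(2, Yan, Jo, 1985)}.
Projecting to aname, year, mid: {(Yan, 1985, 2)}
Taking the union: {(Eve, 2023, 6), (Jo, 1987, 1), (Mo, 2024, 27), (Ned, 1997, 15), (Quin, 2007, 23), (Wes, 1998, 8), (Yan, 1985, 2)}

{(Eve, 2023, 6), (Jo, 1987, 1), (Mo, 2024, 27), (Ned, 1997, 15), (Quin, 2007, 23), (Wes, 1998, 8), (Yan, 1985, 2)}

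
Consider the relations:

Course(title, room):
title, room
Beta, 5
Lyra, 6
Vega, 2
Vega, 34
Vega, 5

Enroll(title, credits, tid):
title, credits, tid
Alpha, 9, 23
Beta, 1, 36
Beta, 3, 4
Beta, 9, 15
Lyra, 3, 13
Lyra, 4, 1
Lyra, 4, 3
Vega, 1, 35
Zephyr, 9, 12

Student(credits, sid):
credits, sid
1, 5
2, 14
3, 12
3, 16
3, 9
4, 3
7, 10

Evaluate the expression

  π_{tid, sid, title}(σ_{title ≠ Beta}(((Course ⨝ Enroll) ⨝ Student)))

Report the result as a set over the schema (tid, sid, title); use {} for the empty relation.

Course ⋈ Enroll (natural join on title): {(Beta, 5, 1, 36), (Beta, 5, 3, 4), (Beta, 5, 9, 15), (Lyra, 6, 3, 13), (Lyra, 6, 4, 1), (Lyra, 6, 4, 3), (Vega, 2, 1, 35), (Vega, 34, 1, 35), (Vega, 5, 1, 35)}
(Course ⨝ Enroll) ⋈ Student (natural join on credits): {(Beta, 5, 1, 36, 5), (Beta, 5, 3, 4, 12), (Beta, 5, 3, 4, 16), (Beta, 5, 3, 4, 9), (Lyra, 6, 3, 13, 12), (Lyra, 6, 3, 13, 16), (Lyra, 6, 3, 13, 9), (Lyra, 6, 4, 1, 3), (Lyra, 6, 4, 3, 3), (Vega, 2, 1, 35, 5), (Vega, 34, 1, 35, 5), (Vega, 5, 1, 35, 5)}
Filtering on title ≠ Beta leaves {(Lyra, 6, 3, 13, 12), (Lyra, 6, 3, 13, 16), (Lyra, 6, 3, 13, 9), (Lyra, 6, 4, 1, 3), (Lyra, 6, 4, 3, 3), (Vega, 2, 1, 35, 5), (Vega, 34, 1, 35, 5), (Vega, 5, 1, 35, 5)}.
Keep only column(s) tid, sid, title (2 duplicate(s) eliminated): {(1, 3, Lyra), (13, 12, Lyra), (13, 16, Lyra), (13, 9, Lyra), (3, 3, Lyra), (35, 5, Vega)}

{(1, 3, Lyra), (13, 12, Lyra), (13, 16, Lyra), (13, 9, Lyra), (3, 3, Lyra), (35, 5, Vega)}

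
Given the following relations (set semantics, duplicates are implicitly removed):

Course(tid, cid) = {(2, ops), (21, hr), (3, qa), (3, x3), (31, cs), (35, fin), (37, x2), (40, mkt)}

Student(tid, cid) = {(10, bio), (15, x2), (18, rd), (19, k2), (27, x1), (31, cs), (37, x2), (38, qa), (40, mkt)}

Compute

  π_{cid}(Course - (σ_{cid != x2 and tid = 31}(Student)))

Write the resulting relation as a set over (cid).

Selection cid != x2 and tid = 31: {(31, cs)}
Taking the difference: {(2, ops), (21, hr), (3, qa), (3, x3), (35, fin), (37, x2), (40, mkt)}
Keep only column(s) cid: {fin, hr, mkt, ops, qa, x2, x3}

{fin, hr, mkt, ops, qa, x2, x3}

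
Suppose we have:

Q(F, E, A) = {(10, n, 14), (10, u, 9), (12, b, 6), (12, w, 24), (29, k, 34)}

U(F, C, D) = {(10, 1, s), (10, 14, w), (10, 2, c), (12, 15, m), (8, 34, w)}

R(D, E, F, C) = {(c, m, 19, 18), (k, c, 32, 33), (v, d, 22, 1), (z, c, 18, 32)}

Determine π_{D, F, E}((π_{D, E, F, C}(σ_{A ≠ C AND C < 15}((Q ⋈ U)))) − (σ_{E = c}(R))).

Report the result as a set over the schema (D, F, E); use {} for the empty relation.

Natural join on F: {(10, n, 14, 1, s), (10, n, 14, 14, w), (10, n, 14, 2, c), (10, u, 9, 1, s), (10, u, 9, 14, w), (10, u, 9, 2, c), (12, b, 6, 15, m), (12, w, 24, 15, m)}
Apply σ_{A ≠ C AND C < 15}; surviving tuples: {(10, n, 14, 1, s), (10, n, 14, 2, c), (10, u, 9, 1, s), (10, u, 9, 14, w), (10, u, 9, 2, c)}
π[D, E, F, C]: project onto (D, E, F, C) → {(c, n, 10, 2), (c, u, 10, 2), (s, n, 10, 1), (s, u, 10, 1), (w, u, 10, 14)}
Apply σ_{E = c}; surviving tuples: {(k, c, 32, 33), (z, c, 18, 32)}
Difference: {(c, n, 10, 2), (c, u, 10, 2), (s, n, 10, 1), (s, u, 10, 1), (w, u, 10, 14)} with {(k, c, 32, 33), (z, c, 18, 32)} → {(c, n, 10, 2), (c, u, 10, 2), (s, n, 10, 1), (s, u, 10, 1), (w, u, 10, 14)}
π[D, F, E]: project onto (D, F, E) → {(c, 10, n), (c, 10, u), (s, 10, n), (s, 10, u), (w, 10, u)}

{(c, 10, n), (c, 10, u), (s, 10, n), (s, 10, u), (w, 10, u)}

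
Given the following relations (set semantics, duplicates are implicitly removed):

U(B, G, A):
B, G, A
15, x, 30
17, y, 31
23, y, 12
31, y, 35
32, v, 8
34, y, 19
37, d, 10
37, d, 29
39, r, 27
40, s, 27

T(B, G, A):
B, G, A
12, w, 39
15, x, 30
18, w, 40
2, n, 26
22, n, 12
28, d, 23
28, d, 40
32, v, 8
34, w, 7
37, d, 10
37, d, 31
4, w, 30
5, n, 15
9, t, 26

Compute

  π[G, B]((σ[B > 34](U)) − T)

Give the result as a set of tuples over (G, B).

{(d, 37), (r, 39), (s, 40)}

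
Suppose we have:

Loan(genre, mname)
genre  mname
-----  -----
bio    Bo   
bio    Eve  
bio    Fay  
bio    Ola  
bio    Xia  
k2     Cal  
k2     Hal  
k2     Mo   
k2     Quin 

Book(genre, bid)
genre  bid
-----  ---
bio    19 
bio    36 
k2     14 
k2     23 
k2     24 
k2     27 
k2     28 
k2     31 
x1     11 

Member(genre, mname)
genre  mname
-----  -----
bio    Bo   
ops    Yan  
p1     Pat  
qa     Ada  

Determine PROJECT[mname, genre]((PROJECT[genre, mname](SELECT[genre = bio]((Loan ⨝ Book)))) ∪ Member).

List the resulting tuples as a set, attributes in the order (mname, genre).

{(Ada, qa), (Bo, bio), (Eve, bio), (Fay, bio), (Ola, bio), (Pat, p1), (Xia, bio), (Yan, ops)}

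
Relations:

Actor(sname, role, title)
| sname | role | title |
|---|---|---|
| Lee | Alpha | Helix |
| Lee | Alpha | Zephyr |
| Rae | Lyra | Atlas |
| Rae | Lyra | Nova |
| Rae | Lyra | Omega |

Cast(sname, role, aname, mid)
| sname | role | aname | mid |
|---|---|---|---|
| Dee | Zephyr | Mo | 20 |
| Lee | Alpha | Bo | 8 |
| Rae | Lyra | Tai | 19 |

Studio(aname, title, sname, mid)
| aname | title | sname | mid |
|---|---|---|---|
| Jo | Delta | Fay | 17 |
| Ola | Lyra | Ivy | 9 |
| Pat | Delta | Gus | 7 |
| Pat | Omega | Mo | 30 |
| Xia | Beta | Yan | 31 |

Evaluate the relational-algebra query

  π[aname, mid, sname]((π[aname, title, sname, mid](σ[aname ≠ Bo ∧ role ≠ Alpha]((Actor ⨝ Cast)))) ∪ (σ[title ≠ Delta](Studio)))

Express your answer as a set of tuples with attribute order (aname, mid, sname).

{(Ola, 9, Ivy), (Pat, 30, Mo), (Tai, 19, Rae), (Xia, 31, Yan)}

Joining Actor and Cast on sname, role yields {(Lee, Alpha, Helix, Bo, 8), (Lee, Alpha, Zephyr, Bo, 8), (Rae, Lyra, Atlas, Tai, 19), (Rae, Lyra, Nova, Tai, 19), (Rae, Lyra, Omega, Tai, 19)}.
σ[aname ≠ Bo ∧ role ≠ Alpha]: keep tuples satisfying aname ≠ Bo ∧ role ≠ Alpha → {(Rae, Lyra, Atlas, Tai, 19), (Rae, Lyra, Nova, Tai, 19), (Rae, Lyra, Omega, Tai, 19)}
π_{aname, title, sname, mid} gives {(Tai, Atlas, Rae, 19), (Tai, Nova, Rae, 19), (Tai, Omega, Rae, 19)}.
σ[title ≠ Delta]: keep tuples satisfying title ≠ Delta → {(Ola, Lyra, Ivy, 9), (Pat, Omega, Mo, 30), (Xia, Beta, Yan, 31)}
Taking the union: {(Ola, Lyra, Ivy, 9), (Pat, Omega, Mo, 30), (Tai, Atlas, Rae, 19), (Tai, Nova, Rae, 19), (Tai, Omega, Rae, 19), (Xia, Beta, Yan, 31)}
π_{aname, mid, sname} gives {(Ola, 9, Ivy), (Pat, 30, Mo), (Tai, 19, Rae), (Xia, 31, Yan)} (2 duplicate(s) eliminated).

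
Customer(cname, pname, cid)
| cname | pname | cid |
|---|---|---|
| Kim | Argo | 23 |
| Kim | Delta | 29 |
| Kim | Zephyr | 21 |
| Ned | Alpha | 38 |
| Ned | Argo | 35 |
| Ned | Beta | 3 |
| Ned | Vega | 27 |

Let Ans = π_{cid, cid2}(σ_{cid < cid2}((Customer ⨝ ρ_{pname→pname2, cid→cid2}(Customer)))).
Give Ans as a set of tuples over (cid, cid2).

{(21, 23), (21, 29), (23, 29), (27, 35), (27, 38), (3, 27), (3, 35), (3, 38), (35, 38)}

ρ[pname→pname2, cid→cid2]: schema becomes (cname, pname2, cid2); tuples unchanged.
Customer ⋈ ρ_{pname→pname2, cid→cid2}(Customer) (natural join on cname): {(Kim, Argo, 23, Argo, 23), (Kim, Argo, 23, Delta, 29), (Kim, Argo, 23, Zephyr, 21), (Kim, Delta, 29, Argo, 23), (Kim, Delta, 29, Delta, 29), (Kim, Delta, 29, Zephyr, 21), (Kim, Zephyr, 21, Argo, 23), (Kim, Zephyr, 21, Delta, 29), (Kim, Zephyr, 21, Zephyr, 21), (Ned, Alpha, 38, Alpha, 38), (Ned, Alpha, 38, Argo, 35), (Ned, Alpha, 38, Beta, 3), (Ned, Alpha, 38, Vega, 27), (Ned, Argo, 35, Alpha, 38), (Ned, Argo, 35, Argo, 35), (Ned, Argo, 35, Beta, 3), (Ned, Argo, 35, Vega, 27), (Ned, Beta, 3, Alpha, 38), (Ned, Beta, 3, Argo, 35), (Ned, Beta, 3, Beta, 3), (Ned, Beta, 3, Vega, 27), (Ned, Vega, 27, Alpha, 38), (Ned, Vega, 27, Argo, 35), (Ned, Vega, 27, Beta, 3), (Ned, Vega, 27, Vega, 27)}
Apply σ_{cid < cid2}; surviving tuples: {(Kim, Argo, 23, Delta, 29), (Kim, Zephyr, 21, Argo, 23), (Kim, Zephyr, 21, Delta, 29), (Ned, Argo, 35, Alpha, 38), (Ned, Beta, 3, Alpha, 38), (Ned, Beta, 3, Argo, 35), (Ned, Beta, 3, Vega, 27), (Ned, Vega, 27, Alpha, 38), (Ned, Vega, 27, Argo, 35)}
Projecting to cid, cid2: {(21, 23), (21, 29), (23, 29), (27, 35), (27, 38), (3, 27), (3, 35), (3, 38), (35, 38)}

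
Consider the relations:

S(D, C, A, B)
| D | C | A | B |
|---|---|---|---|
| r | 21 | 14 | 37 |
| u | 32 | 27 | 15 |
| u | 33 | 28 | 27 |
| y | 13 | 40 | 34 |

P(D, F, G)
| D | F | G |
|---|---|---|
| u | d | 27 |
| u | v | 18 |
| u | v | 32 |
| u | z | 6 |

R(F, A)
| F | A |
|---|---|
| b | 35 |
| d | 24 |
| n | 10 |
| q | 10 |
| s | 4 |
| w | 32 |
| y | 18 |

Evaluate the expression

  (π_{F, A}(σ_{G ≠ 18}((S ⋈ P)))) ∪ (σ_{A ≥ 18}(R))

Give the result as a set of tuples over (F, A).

{(b, 35), (d, 24), (d, 27), (d, 28), (v, 27), (v, 28), (w, 32), (y, 18), (z, 27), (z, 28)}

Joining S and P on D yields {(u, 32, 27, 15, d, 27), (u, 32, 27, 15, v, 18), (u, 32, 27, 15, v, 32), (u, 32, 27, 15, z, 6), (u, 33, 28, 27, d, 27), (u, 33, 28, 27, v, 18), (u, 33, 28, 27, v, 32), (u, 33, 28, 27, z, 6)}.
σ[G ≠ 18]: keep tuples satisfying G ≠ 18 → {(u, 32, 27, 15, d, 27), (u, 32, 27, 15, v, 32), (u, 32, 27, 15, z, 6), (u, 33, 28, 27, d, 27), (u, 33, 28, 27, v, 32), (u, 33, 28, 27, z, 6)}
π[F, A]: project onto (F, A) → {(d, 27), (d, 28), (v, 27), (v, 28), (z, 27), (z, 28)}
σ[A ≥ 18]: keep tuples satisfying A ≥ 18 → {(b, 35), (d, 24), (w, 32), (y, 18)}
Union: {(d, 27), (d, 28), (v, 27), (v, 28), (z, 27), (z, 28)} with {(b, 35), (d, 24), (w, 32), (y, 18)} → {(b, 35), (d, 24), (d, 27), (d, 28), (v, 27), (v, 28), (w, 32), (y, 18), (z, 27), (z, 28)}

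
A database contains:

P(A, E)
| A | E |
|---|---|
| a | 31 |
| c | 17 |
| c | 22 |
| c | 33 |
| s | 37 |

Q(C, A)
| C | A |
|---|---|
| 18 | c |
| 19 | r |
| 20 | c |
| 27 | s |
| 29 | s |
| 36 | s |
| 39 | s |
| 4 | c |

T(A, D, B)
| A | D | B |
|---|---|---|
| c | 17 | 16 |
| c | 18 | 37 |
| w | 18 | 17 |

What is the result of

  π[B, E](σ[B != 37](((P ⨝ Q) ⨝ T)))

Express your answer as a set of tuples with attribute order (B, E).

Natural join on A: {(c, 17, 18), (c, 17, 20), (c, 17, 4), (c, 22, 18), (c, 22, 20), (c, 22, 4), (c, 33, 18), (c, 33, 20), (c, 33, 4), (s, 37, 27), (s, 37, 29), (s, 37, 36), (s, 37, 39)}
Natural join on A: {(c, 17, 18, 17, 16), (c, 17, 18, 18, 37), (c, 17, 20, 17, 16), (c, 17, 20, 18, 37), (c, 17, 4, 17, 16), (c, 17, 4, 18, 37), (c, 22, 18, 17, 16), (c, 22, 18, 18, 37), (c, 22, 20, 17, 16), (c, 22, 20, 18, 37), (c, 22, 4, 17, 16), (c, 22, 4, 18, 37), (c, 33, 18, 17, 16), (c, 33, 18, 18, 37), (c, 33, 20, 17, 16), (c, 33, 20, 18, 37), (c, 33, 4, 17, 16), (c, 33, 4, 18, 37)}
Filtering on B != 37 leaves {(c, 17, 18, 17, 16), (c, 17, 20, 17, 16), (c, 17, 4, 17, 16), (c, 22, 18, 17, 16), (c, 22, 20, 17, 16), (c, 22, 4, 17, 16), (c, 33, 18, 17, 16), (c, 33, 20, 17, 16), (c, 33, 4, 17, 16)}.
Keep only column(s) B, E (6 duplicate(s) eliminated): {(16, 17), (16, 22), (16, 33)}

{(16, 17), (16, 22), (16, 33)}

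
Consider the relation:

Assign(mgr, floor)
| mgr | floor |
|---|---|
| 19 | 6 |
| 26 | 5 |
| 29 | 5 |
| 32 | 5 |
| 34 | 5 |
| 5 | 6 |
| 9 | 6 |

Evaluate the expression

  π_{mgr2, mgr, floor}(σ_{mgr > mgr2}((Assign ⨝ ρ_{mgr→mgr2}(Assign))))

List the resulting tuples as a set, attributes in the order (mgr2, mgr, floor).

ρ[mgr→mgr2]: schema becomes (mgr2, floor); tuples unchanged.
Assign ⋈ ρ_{mgr→mgr2}(Assign) (natural join on floor): {(19, 6, 19), (19, 6, 5), (19, 6, 9), (26, 5, 26), (26, 5, 29), (26, 5, 32), (26, 5, 34), (29, 5, 26), (29, 5, 29), (29, 5, 32), (29, 5, 34), (32, 5, 26), (32, 5, 29), (32, 5, 32), (32, 5, 34), (34, 5, 26), (34, 5, 29), (34, 5, 32), (34, 5, 34), (5, 6, 19), (5, 6, 5), (5, 6, 9), (9, 6, 19), (9, 6, 5), (9, 6, 9)}
Apply σ_{mgr > mgr2}; surviving tuples: {(19, 6, 5), (19, 6, 9), (29, 5, 26), (32, 5, 26), (32, 5, 29), (34, 5, 26), (34, 5, 29), (34, 5, 32), (9, 6, 5)}
Projecting to mgr2, mgr, floor: {(26, 29, 5), (26, 32, 5), (26, 34, 5), (29, 32, 5), (29, 34, 5), (32, 34, 5), (5, 19, 6), (5, 9, 6), (9, 19, 6)}

{(26, 29, 5), (26, 32, 5), (26, 34, 5), (29, 32, 5), (29, 34, 5), (32, 34, 5), (5, 19, 6), (5, 9, 6), (9, 19, 6)}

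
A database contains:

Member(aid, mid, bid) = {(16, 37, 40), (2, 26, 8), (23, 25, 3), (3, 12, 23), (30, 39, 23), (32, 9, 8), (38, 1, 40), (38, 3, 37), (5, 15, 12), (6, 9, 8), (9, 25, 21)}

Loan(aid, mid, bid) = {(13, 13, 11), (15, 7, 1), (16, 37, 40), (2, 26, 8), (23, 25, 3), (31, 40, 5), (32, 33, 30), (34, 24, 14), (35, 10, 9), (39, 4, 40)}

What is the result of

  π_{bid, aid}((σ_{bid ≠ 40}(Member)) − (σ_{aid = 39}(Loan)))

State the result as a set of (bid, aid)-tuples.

{(12, 5), (21, 9), (23, 3), (23, 30), (3, 23), (37, 38), (8, 2), (8, 32), (8, 6)}

Filtering on bid ≠ 40 leaves {(2, 26, 8), (23, 25, 3), (3, 12, 23), (30, 39, 23), (32, 9, 8), (38, 3, 37), (5, 15, 12), (6, 9, 8), (9, 25, 21)}.
Filtering on aid = 39 leaves {(39, 4, 40)}.
Set difference of the two operands is {(2, 26, 8), (23, 25, 3), (3, 12, 23), (30, 39, 23), (32, 9, 8), (38, 3, 37), (5, 15, 12), (6, 9, 8), (9, 25, 21)}.
π[bid, aid]: project onto (bid, aid) → {(12, 5), (21, 9), (23, 3), (23, 30), (3, 23), (37, 38), (8, 2), (8, 32), (8, 6)}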